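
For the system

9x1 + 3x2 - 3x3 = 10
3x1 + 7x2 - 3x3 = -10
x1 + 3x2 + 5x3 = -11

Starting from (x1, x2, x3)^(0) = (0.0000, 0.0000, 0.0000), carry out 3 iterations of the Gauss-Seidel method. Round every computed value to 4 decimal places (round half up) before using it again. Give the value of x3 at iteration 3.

Iteration 1:
  x1 = (10 - (3)·0.0000 - (-3)·0.0000) / (9) = 1.1111
  x2 = (-10 - (3)·1.1111 - (-3)·0.0000) / (7) = -1.9048
  x3 = (-11 - (1)·1.1111 - (3)·-1.9048) / (5) = -1.2793
Iteration 2:
  x1 = (10 - (3)·-1.9048 - (-3)·-1.2793) / (9) = 1.3196
  x2 = (-10 - (3)·1.3196 - (-3)·-1.2793) / (7) = -2.5424
  x3 = (-11 - (1)·1.3196 - (3)·-2.5424) / (5) = -0.9385
Iteration 3:
  x1 = (10 - (3)·-2.5424 - (-3)·-0.9385) / (9) = 1.6457
  x2 = (-10 - (3)·1.6457 - (-3)·-0.9385) / (7) = -2.5361
  x3 = (-11 - (1)·1.6457 - (3)·-2.5361) / (5) = -1.0075

-1.0075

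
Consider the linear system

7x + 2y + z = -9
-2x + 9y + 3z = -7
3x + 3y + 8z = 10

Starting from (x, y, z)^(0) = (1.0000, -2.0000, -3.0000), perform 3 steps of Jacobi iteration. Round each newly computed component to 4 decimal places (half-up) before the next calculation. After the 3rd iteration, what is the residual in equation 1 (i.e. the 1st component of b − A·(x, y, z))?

Iteration 1:
  x = (-9 - (2)·-2.0000 - (1)·-3.0000) / (7) = -0.2857
  y = (-7 - (-2)·1.0000 - (3)·-3.0000) / (9) = 0.4444
  z = (10 - (3)·1.0000 - (3)·-2.0000) / (8) = 1.6250
Iteration 2:
  x = (-9 - (2)·0.4444 - (1)·1.6250) / (7) = -1.6448
  y = (-7 - (-2)·-0.2857 - (3)·1.6250) / (9) = -1.3829
  z = (10 - (3)·-0.2857 - (3)·0.4444) / (8) = 1.1905
Iteration 3:
  x = (-9 - (2)·-1.3829 - (1)·1.1905) / (7) = -1.0607
  y = (-7 - (-2)·-1.6448 - (3)·1.1905) / (9) = -1.5401
  z = (10 - (3)·-1.6448 - (3)·-1.3829) / (8) = 2.3854
Residual b − A·x = (-0.8803, -2.4167, -1.2808)

-0.8803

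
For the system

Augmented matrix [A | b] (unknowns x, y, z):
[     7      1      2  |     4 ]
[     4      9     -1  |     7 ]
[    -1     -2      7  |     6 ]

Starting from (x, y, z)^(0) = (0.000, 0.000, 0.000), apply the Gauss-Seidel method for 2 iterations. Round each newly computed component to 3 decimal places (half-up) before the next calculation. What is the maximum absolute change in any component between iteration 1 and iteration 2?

0.385

Iteration 1:
  x = (4 - (1)·0.000 - (2)·0.000) / (7) = 0.571
  y = (7 - (4)·0.571 - (-1)·0.000) / (9) = 0.524
  z = (6 - (-1)·0.571 - (-2)·0.524) / (7) = 1.088
Iteration 2:
  x = (4 - (1)·0.524 - (2)·1.088) / (7) = 0.186
  y = (7 - (4)·0.186 - (-1)·1.088) / (9) = 0.816
  z = (6 - (-1)·0.186 - (-2)·0.816) / (7) = 1.117
Change: (-0.385, 0.292, 0.029) → max |·| = 0.385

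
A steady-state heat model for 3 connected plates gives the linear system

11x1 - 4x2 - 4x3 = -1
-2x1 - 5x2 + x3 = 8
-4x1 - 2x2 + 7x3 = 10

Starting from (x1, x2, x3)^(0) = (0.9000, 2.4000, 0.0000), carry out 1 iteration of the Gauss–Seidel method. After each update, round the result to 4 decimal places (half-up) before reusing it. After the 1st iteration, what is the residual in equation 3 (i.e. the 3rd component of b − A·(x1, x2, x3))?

Iteration 1:
  x1 = (-1 - (-4)·2.4000 - (-4)·0.0000) / (11) = 0.7818
  x2 = (8 - (-2)·0.7818 - (1)·0.0000) / (-5) = -1.9127
  x3 = (10 - (-4)·0.7818 - (-2)·-1.9127) / (7) = 1.3288
Residual b − A·x = (-11.9354, -1.3287, 0.0002)

0.0002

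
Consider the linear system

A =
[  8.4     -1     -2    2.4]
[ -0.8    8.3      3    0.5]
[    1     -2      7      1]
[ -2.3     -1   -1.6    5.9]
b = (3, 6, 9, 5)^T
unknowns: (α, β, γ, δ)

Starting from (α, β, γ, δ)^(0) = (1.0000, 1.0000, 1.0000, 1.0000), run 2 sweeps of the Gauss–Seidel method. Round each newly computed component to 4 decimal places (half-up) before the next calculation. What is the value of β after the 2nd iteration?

0.2398

Iteration 1:
  α = (3 - (-1)·1.0000 - (-2)·1.0000 - (2.4)·1.0000) / (8.4) = 0.4286
  β = (6 - (-0.8)·0.4286 - (3)·1.0000 - (0.5)·1.0000) / (8.3) = 0.3425
  γ = (9 - (1)·0.4286 - (-2)·0.3425 - (1)·1.0000) / (7) = 1.1795
  δ = (5 - (-2.3)·0.4286 - (-1)·0.3425 - (-1.6)·1.1795) / (5.9) = 1.3925
Iteration 2:
  α = (3 - (-1)·0.3425 - (-2)·1.1795 - (2.4)·1.3925) / (8.4) = 0.2809
  β = (6 - (-0.8)·0.2809 - (3)·1.1795 - (0.5)·1.3925) / (8.3) = 0.2398
  γ = (9 - (1)·0.2809 - (-2)·0.2398 - (1)·1.3925) / (7) = 1.1152
  δ = (5 - (-2.3)·0.2809 - (-1)·0.2398 - (-1.6)·1.1152) / (5.9) = 1.3000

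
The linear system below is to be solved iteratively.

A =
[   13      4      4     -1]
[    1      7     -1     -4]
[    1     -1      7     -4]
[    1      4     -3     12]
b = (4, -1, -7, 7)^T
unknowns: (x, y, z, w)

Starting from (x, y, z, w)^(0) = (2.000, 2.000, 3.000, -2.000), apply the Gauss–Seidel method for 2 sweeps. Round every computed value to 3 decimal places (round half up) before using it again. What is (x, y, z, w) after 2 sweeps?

(1.169, -0.367, -0.986, 0.362)

Iteration 1:
  x = (4 - (4)·2.000 - (4)·3.000 - (-1)·-2.000) / (13) = -1.385
  y = (-1 - (1)·-1.385 - (-1)·3.000 - (-4)·-2.000) / (7) = -0.659
  z = (-7 - (1)·-1.385 - (-1)·-0.659 - (-4)·-2.000) / (7) = -2.039
  w = (7 - (1)·-1.385 - (4)·-0.659 - (-3)·-2.039) / (12) = 0.409
Iteration 2:
  x = (4 - (4)·-0.659 - (4)·-2.039 - (-1)·0.409) / (13) = 1.169
  y = (-1 - (1)·1.169 - (-1)·-2.039 - (-4)·0.409) / (7) = -0.367
  z = (-7 - (1)·1.169 - (-1)·-0.367 - (-4)·0.409) / (7) = -0.986
  w = (7 - (1)·1.169 - (4)·-0.367 - (-3)·-0.986) / (12) = 0.362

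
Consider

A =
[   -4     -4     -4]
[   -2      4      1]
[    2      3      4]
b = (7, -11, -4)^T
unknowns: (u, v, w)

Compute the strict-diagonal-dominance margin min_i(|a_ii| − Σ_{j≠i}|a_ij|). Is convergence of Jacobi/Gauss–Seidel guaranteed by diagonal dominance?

-4

row 1: |-4| − (4+4) = -4
row 2: |4| − (2+1) = 1
row 3: |4| − (2+3) = -1
minimum over rows = -4 → not strictly diagonally dominant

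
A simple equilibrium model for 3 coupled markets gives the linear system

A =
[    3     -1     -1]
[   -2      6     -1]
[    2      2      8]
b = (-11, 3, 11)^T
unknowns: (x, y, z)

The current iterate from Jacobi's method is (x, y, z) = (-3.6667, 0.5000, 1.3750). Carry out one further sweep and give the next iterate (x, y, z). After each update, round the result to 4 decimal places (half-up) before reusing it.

One sweep:
  x = (-11 - (-1)·0.5000 - (-1)·1.3750) / (3) = -3.0417
  y = (3 - (-2)·-3.6667 - (-1)·1.3750) / (6) = -0.4931
  z = (11 - (2)·-3.6667 - (2)·0.5000) / (8) = 2.1667

(-3.0417, -0.4931, 2.1667)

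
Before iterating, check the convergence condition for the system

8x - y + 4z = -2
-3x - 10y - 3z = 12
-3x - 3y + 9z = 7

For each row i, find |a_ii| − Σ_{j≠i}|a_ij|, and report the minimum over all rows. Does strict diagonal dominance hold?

3

row 1: |8| − (1+4) = 3
row 2: |-10| − (3+3) = 4
row 3: |9| − (3+3) = 3
minimum over rows = 3 → strictly diagonally dominant (convergence guaranteed)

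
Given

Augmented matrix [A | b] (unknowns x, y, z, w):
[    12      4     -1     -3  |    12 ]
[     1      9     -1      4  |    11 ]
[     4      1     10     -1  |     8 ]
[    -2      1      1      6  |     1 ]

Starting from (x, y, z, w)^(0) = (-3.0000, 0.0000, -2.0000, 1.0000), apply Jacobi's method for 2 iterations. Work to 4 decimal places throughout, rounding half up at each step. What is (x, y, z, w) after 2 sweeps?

Iteration 1:
  x = (12 - (4)·0.0000 - (-1)·-2.0000 - (-3)·1.0000) / (12) = 1.0833
  y = (11 - (1)·-3.0000 - (-1)·-2.0000 - (4)·1.0000) / (9) = 0.8889
  z = (8 - (4)·-3.0000 - (1)·0.0000 - (-1)·1.0000) / (10) = 2.1000
  w = (1 - (-2)·-3.0000 - (1)·0.0000 - (1)·-2.0000) / (6) = -0.5000
Iteration 2:
  x = (12 - (4)·0.8889 - (-1)·2.1000 - (-3)·-0.5000) / (12) = 0.7537
  y = (11 - (1)·1.0833 - (-1)·2.1000 - (4)·-0.5000) / (9) = 1.5574
  z = (8 - (4)·1.0833 - (1)·0.8889 - (-1)·-0.5000) / (10) = 0.2278
  w = (1 - (-2)·1.0833 - (1)·0.8889 - (1)·2.1000) / (6) = 0.0296

(0.7537, 1.5574, 0.2278, 0.0296)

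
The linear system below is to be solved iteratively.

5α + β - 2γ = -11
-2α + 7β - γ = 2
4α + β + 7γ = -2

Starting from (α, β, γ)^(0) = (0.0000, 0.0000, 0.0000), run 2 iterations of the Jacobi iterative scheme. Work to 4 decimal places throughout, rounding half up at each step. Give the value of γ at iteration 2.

Iteration 1:
  α = (-11 - (1)·0.0000 - (-2)·0.0000) / (5) = -2.2000
  β = (2 - (-2)·0.0000 - (-1)·0.0000) / (7) = 0.2857
  γ = (-2 - (4)·0.0000 - (1)·0.0000) / (7) = -0.2857
Iteration 2:
  α = (-11 - (1)·0.2857 - (-2)·-0.2857) / (5) = -2.3714
  β = (2 - (-2)·-2.2000 - (-1)·-0.2857) / (7) = -0.3837
  γ = (-2 - (4)·-2.2000 - (1)·0.2857) / (7) = 0.9306

0.9306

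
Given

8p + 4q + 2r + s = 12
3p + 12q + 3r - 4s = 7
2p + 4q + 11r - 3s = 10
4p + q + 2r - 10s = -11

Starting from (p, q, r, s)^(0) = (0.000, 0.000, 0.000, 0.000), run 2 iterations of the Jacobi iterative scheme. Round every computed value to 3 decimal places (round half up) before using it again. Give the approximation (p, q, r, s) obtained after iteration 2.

(0.844, 0.348, 0.724, 1.940)

Iteration 1:
  p = (12 - (4)·0.000 - (2)·0.000 - (1)·0.000) / (8) = 1.500
  q = (7 - (3)·0.000 - (3)·0.000 - (-4)·0.000) / (12) = 0.583
  r = (10 - (2)·0.000 - (4)·0.000 - (-3)·0.000) / (11) = 0.909
  s = (-11 - (4)·0.000 - (1)·0.000 - (2)·0.000) / (-10) = 1.100
Iteration 2:
  p = (12 - (4)·0.583 - (2)·0.909 - (1)·1.100) / (8) = 0.844
  q = (7 - (3)·1.500 - (3)·0.909 - (-4)·1.100) / (12) = 0.348
  r = (10 - (2)·1.500 - (4)·0.583 - (-3)·1.100) / (11) = 0.724
  s = (-11 - (4)·1.500 - (1)·0.583 - (2)·0.909) / (-10) = 1.940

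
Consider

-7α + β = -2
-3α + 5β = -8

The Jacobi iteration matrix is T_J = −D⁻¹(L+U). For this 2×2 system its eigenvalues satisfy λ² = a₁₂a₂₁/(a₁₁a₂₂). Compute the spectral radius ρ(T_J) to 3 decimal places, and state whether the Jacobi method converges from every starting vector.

a₁₂a₂₁/(a₁₁a₂₂) = (1)·(-3) / ((-7)·(5)) = 0.085714
ρ = √|0.085714| = √0.085714 = 0.293
ρ < 1, so Jacobi converges

0.293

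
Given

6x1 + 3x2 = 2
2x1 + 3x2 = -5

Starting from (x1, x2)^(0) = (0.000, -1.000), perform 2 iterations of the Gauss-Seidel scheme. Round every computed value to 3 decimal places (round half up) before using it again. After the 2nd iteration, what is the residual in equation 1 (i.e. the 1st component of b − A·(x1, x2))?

1.223

Iteration 1:
  x1 = (2 - (3)·-1.000) / (6) = 0.833
  x2 = (-5 - (2)·0.833) / (3) = -2.222
Iteration 2:
  x1 = (2 - (3)·-2.222) / (6) = 1.444
  x2 = (-5 - (2)·1.444) / (3) = -2.629
Residual b − A·x = (1.223, -0.001)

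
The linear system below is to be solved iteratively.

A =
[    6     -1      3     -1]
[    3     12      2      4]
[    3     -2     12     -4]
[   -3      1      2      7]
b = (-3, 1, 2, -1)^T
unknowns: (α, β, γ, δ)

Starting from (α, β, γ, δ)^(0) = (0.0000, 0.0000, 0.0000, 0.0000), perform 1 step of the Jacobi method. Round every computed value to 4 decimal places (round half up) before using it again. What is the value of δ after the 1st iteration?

Iteration 1:
  α = (-3 - (-1)·0.0000 - (3)·0.0000 - (-1)·0.0000) / (6) = -0.5000
  β = (1 - (3)·0.0000 - (2)·0.0000 - (4)·0.0000) / (12) = 0.0833
  γ = (2 - (3)·0.0000 - (-2)·0.0000 - (-4)·0.0000) / (12) = 0.1667
  δ = (-1 - (-3)·0.0000 - (1)·0.0000 - (2)·0.0000) / (7) = -0.1429

-0.1429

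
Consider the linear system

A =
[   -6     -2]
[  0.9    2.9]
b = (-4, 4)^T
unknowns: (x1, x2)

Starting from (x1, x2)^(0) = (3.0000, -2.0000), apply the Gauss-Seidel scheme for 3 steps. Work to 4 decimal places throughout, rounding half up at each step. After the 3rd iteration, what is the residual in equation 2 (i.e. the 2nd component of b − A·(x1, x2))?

Iteration 1:
  x1 = (-4 - (-2)·-2.0000) / (-6) = 1.3333
  x2 = (4 - (0.9)·1.3333) / (2.9) = 0.9655
Iteration 2:
  x1 = (-4 - (-2)·0.9655) / (-6) = 0.3448
  x2 = (4 - (0.9)·0.3448) / (2.9) = 1.2723
Iteration 3:
  x1 = (-4 - (-2)·1.2723) / (-6) = 0.2426
  x2 = (4 - (0.9)·0.2426) / (2.9) = 1.3040
Residual b − A·x = (0.0636, 0.0001)

0.0001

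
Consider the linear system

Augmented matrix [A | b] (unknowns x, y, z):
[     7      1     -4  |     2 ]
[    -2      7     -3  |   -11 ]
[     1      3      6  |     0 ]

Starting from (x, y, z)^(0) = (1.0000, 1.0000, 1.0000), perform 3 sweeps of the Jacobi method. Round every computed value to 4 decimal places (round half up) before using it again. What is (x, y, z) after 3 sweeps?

(0.6987, -1.4310, 0.8220)

Iteration 1:
  x = (2 - (1)·1.0000 - (-4)·1.0000) / (7) = 0.7143
  y = (-11 - (-2)·1.0000 - (-3)·1.0000) / (7) = -0.8571
  z = (0 - (1)·1.0000 - (3)·1.0000) / (6) = -0.6667
Iteration 2:
  x = (2 - (1)·-0.8571 - (-4)·-0.6667) / (7) = 0.0272
  y = (-11 - (-2)·0.7143 - (-3)·-0.6667) / (7) = -1.6531
  z = (0 - (1)·0.7143 - (3)·-0.8571) / (6) = 0.3095
Iteration 3:
  x = (2 - (1)·-1.6531 - (-4)·0.3095) / (7) = 0.6987
  y = (-11 - (-2)·0.0272 - (-3)·0.3095) / (7) = -1.4310
  z = (0 - (1)·0.0272 - (3)·-1.6531) / (6) = 0.8220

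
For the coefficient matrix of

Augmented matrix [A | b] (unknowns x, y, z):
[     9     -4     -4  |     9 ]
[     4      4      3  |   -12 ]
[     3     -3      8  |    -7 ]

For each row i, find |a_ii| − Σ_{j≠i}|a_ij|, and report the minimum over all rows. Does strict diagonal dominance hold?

row 1: |9| − (4+4) = 1
row 2: |4| − (4+3) = -3
row 3: |8| − (3+3) = 2
minimum over rows = -3 → not strictly diagonally dominant

-3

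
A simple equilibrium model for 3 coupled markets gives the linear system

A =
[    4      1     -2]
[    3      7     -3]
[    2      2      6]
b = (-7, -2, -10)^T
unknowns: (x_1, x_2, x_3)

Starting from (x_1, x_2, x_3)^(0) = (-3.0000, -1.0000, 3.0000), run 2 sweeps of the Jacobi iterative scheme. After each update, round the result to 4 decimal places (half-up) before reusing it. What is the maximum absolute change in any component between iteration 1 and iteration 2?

Iteration 1:
  x_1 = (-7 - (1)·-1.0000 - (-2)·3.0000) / (4) = 0.0000
  x_2 = (-2 - (3)·-3.0000 - (-3)·3.0000) / (7) = 2.2857
  x_3 = (-10 - (2)·-3.0000 - (2)·-1.0000) / (6) = -0.3333
Iteration 2:
  x_1 = (-7 - (1)·2.2857 - (-2)·-0.3333) / (4) = -2.4881
  x_2 = (-2 - (3)·0.0000 - (-3)·-0.3333) / (7) = -0.4286
  x_3 = (-10 - (2)·0.0000 - (2)·2.2857) / (6) = -2.4286
Change: (-2.4881, -2.7143, -2.0953) → max |·| = 2.7143

2.7143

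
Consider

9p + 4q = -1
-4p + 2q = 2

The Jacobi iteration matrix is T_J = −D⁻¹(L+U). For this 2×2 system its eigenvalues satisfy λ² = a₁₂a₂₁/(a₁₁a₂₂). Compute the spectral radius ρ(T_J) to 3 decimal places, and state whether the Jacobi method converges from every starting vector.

a₁₂a₂₁/(a₁₁a₂₂) = (4)·(-4) / ((9)·(2)) = -0.888889
ρ = √|-0.888889| = √0.888889 = 0.943
ρ < 1, so Jacobi converges

0.943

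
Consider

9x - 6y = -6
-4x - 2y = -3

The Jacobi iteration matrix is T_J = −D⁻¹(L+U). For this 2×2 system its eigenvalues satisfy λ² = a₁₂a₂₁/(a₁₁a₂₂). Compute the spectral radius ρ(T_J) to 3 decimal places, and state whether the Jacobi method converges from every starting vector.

1.155

a₁₂a₂₁/(a₁₁a₂₂) = (-6)·(-4) / ((9)·(-2)) = -1.333333
ρ = √|-1.333333| = √1.333333 = 1.155
ρ > 1, so Jacobi diverges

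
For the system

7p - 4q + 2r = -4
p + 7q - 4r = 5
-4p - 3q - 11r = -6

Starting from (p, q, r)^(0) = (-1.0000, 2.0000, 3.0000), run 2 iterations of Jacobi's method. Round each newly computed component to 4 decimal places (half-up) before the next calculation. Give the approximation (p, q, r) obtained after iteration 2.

(0.7941, 0.9629, -0.0519)

Iteration 1:
  p = (-4 - (-4)·2.0000 - (2)·3.0000) / (7) = -0.2857
  q = (5 - (1)·-1.0000 - (-4)·3.0000) / (7) = 2.5714
  r = (-6 - (-4)·-1.0000 - (-3)·2.0000) / (-11) = 0.3636
Iteration 2:
  p = (-4 - (-4)·2.5714 - (2)·0.3636) / (7) = 0.7941
  q = (5 - (1)·-0.2857 - (-4)·0.3636) / (7) = 0.9629
  r = (-6 - (-4)·-0.2857 - (-3)·2.5714) / (-11) = -0.0519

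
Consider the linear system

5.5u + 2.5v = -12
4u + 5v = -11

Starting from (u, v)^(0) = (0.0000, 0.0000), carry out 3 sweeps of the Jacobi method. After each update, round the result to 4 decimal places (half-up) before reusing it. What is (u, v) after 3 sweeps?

(-1.9752, -1.2546)

Iteration 1:
  u = (-12 - (2.5)·0.0000) / (5.5) = -2.1818
  v = (-11 - (4)·0.0000) / (5) = -2.2000
Iteration 2:
  u = (-12 - (2.5)·-2.2000) / (5.5) = -1.1818
  v = (-11 - (4)·-2.1818) / (5) = -0.4546
Iteration 3:
  u = (-12 - (2.5)·-0.4546) / (5.5) = -1.9752
  v = (-11 - (4)·-1.1818) / (5) = -1.2546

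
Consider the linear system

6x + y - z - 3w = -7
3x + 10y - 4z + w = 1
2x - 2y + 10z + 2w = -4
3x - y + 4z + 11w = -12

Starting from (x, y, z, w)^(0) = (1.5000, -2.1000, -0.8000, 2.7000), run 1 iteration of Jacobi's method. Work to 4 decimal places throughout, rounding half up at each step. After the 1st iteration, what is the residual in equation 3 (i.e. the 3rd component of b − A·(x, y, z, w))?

12.7200

Iteration 1:
  x = (-7 - (1)·-2.1000 - (-1)·-0.8000 - (-3)·2.7000) / (6) = 0.4000
  y = (1 - (3)·1.5000 - (-4)·-0.8000 - (1)·2.7000) / (10) = -0.9400
  z = (-4 - (2)·1.5000 - (-2)·-2.1000 - (2)·2.7000) / (10) = -1.6600
  w = (-12 - (3)·1.5000 - (-1)·-2.1000 - (4)·-0.8000) / (11) = -1.4000
Residual b − A·x = (-14.3200, 3.9600, 12.7200, 7.9000)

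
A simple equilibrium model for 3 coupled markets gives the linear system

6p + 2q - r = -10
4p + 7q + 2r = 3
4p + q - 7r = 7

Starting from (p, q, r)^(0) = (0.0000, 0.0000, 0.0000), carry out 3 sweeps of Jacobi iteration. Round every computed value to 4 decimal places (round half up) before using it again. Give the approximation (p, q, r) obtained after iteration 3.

Iteration 1:
  p = (-10 - (2)·0.0000 - (-1)·0.0000) / (6) = -1.6667
  q = (3 - (4)·0.0000 - (2)·0.0000) / (7) = 0.4286
  r = (7 - (4)·0.0000 - (1)·0.0000) / (-7) = -1.0000
Iteration 2:
  p = (-10 - (2)·0.4286 - (-1)·-1.0000) / (6) = -1.9762
  q = (3 - (4)·-1.6667 - (2)·-1.0000) / (7) = 1.6667
  r = (7 - (4)·-1.6667 - (1)·0.4286) / (-7) = -1.8912
Iteration 3:
  p = (-10 - (2)·1.6667 - (-1)·-1.8912) / (6) = -2.5374
  q = (3 - (4)·-1.9762 - (2)·-1.8912) / (7) = 2.0982
  r = (7 - (4)·-1.9762 - (1)·1.6667) / (-7) = -1.8912

(-2.5374, 2.0982, -1.8912)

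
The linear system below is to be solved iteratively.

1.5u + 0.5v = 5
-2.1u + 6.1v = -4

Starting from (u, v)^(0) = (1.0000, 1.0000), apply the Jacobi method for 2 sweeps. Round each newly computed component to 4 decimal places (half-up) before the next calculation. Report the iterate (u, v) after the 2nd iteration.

Iteration 1:
  u = (5 - (0.5)·1.0000) / (1.5) = 3.0000
  v = (-4 - (-2.1)·1.0000) / (6.1) = -0.3115
Iteration 2:
  u = (5 - (0.5)·-0.3115) / (1.5) = 3.4372
  v = (-4 - (-2.1)·3.0000) / (6.1) = 0.3770

(3.4372, 0.3770)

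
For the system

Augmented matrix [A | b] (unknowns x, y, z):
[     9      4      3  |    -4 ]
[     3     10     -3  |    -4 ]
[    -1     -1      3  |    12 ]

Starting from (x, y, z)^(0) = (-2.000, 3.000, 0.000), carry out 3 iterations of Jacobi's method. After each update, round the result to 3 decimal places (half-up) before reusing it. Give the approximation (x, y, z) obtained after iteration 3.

Iteration 1:
  x = (-4 - (4)·3.000 - (3)·0.000) / (9) = -1.778
  y = (-4 - (3)·-2.000 - (-3)·0.000) / (10) = 0.200
  z = (12 - (-1)·-2.000 - (-1)·3.000) / (3) = 4.333
Iteration 2:
  x = (-4 - (4)·0.200 - (3)·4.333) / (9) = -1.978
  y = (-4 - (3)·-1.778 - (-3)·4.333) / (10) = 1.433
  z = (12 - (-1)·-1.778 - (-1)·0.200) / (3) = 3.474
Iteration 3:
  x = (-4 - (4)·1.433 - (3)·3.474) / (9) = -2.239
  y = (-4 - (3)·-1.978 - (-3)·3.474) / (10) = 1.236
  z = (12 - (-1)·-1.978 - (-1)·1.433) / (3) = 3.818

(-2.239, 1.236, 3.818)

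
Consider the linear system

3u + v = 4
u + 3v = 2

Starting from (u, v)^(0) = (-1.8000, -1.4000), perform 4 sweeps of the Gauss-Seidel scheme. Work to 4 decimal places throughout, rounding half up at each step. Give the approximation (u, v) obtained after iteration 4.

(1.2508, 0.2497)

Iteration 1:
  u = (4 - (1)·-1.4000) / (3) = 1.8000
  v = (2 - (1)·1.8000) / (3) = 0.0667
Iteration 2:
  u = (4 - (1)·0.0667) / (3) = 1.3111
  v = (2 - (1)·1.3111) / (3) = 0.2296
Iteration 3:
  u = (4 - (1)·0.2296) / (3) = 1.2568
  v = (2 - (1)·1.2568) / (3) = 0.2477
Iteration 4:
  u = (4 - (1)·0.2477) / (3) = 1.2508
  v = (2 - (1)·1.2508) / (3) = 0.2497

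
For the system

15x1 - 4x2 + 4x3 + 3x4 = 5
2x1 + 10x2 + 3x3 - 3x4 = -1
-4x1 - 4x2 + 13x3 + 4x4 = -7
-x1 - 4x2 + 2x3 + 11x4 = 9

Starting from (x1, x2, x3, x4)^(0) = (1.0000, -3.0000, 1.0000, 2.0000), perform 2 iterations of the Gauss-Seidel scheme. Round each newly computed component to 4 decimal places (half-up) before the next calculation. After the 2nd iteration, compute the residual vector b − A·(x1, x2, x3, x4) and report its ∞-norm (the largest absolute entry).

3.0469

Iteration 1:
  x1 = (5 - (-4)·-3.0000 - (4)·1.0000 - (3)·2.0000) / (15) = -1.1333
  x2 = (-1 - (2)·-1.1333 - (3)·1.0000 - (-3)·2.0000) / (10) = 0.4267
  x3 = (-7 - (-4)·-1.1333 - (-4)·0.4267 - (4)·2.0000) / (13) = -1.3713
  x4 = (9 - (-1)·-1.1333 - (-4)·0.4267 - (2)·-1.3713) / (11) = 1.1196
Iteration 2:
  x1 = (5 - (-4)·0.4267 - (4)·-1.3713 - (3)·1.1196) / (15) = 0.5889
  x2 = (-1 - (2)·0.5889 - (3)·-1.3713 - (-3)·1.1196) / (10) = 0.5295
  x3 = (-7 - (-4)·0.5889 - (-4)·0.5295 - (4)·1.1196) / (13) = -0.5388
  x4 = (9 - (-1)·0.5889 - (-4)·0.5295 - (2)·-0.5388) / (11) = 1.1622
Residual b − A·x = (-3.0469, -2.3698, -0.1708, 0.0003); ∞-norm = 3.0469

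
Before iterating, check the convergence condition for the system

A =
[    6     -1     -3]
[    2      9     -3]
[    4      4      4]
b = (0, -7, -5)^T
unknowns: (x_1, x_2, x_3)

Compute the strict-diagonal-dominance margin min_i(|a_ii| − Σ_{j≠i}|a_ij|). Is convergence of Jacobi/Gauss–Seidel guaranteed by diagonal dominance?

row 1: |6| − (1+3) = 2
row 2: |9| − (2+3) = 4
row 3: |4| − (4+4) = -4
minimum over rows = -4 → not strictly diagonally dominant

-4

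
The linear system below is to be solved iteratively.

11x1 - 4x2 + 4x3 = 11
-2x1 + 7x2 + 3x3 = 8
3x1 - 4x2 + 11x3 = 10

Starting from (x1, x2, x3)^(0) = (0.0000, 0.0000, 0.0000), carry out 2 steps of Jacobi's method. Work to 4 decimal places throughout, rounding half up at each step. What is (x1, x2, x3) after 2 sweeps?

(1.0850, 1.0390, 1.0520)

Iteration 1:
  x1 = (11 - (-4)·0.0000 - (4)·0.0000) / (11) = 1.0000
  x2 = (8 - (-2)·0.0000 - (3)·0.0000) / (7) = 1.1429
  x3 = (10 - (3)·0.0000 - (-4)·0.0000) / (11) = 0.9091
Iteration 2:
  x1 = (11 - (-4)·1.1429 - (4)·0.9091) / (11) = 1.0850
  x2 = (8 - (-2)·1.0000 - (3)·0.9091) / (7) = 1.0390
  x3 = (10 - (3)·1.0000 - (-4)·1.1429) / (11) = 1.0520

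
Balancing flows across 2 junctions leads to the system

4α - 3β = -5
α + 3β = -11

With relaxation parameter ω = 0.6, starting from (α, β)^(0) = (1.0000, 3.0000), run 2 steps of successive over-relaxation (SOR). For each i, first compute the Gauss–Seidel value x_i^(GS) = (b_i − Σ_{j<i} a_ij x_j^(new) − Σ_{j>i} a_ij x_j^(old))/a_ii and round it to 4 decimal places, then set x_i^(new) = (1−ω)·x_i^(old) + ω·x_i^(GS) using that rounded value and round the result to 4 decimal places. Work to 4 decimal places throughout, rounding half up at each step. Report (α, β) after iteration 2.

Iteration 1:
  α: GS value = (-5 - (-3)·3.0000) / (4) = 1.0000;  α ← (1−ω)·1.0000 + ω·1.0000 = 1.0000
  β: GS value = (-11 - (1)·1.0000) / (3) = -4.0000;  β ← (1−ω)·3.0000 + ω·-4.0000 = -1.2000
Iteration 2:
  α: GS value = (-5 - (-3)·-1.2000) / (4) = -2.1500;  α ← (1−ω)·1.0000 + ω·-2.1500 = -0.8900
  β: GS value = (-11 - (1)·-0.8900) / (3) = -3.3700;  β ← (1−ω)·-1.2000 + ω·-3.3700 = -2.5020

(-0.8900, -2.5020)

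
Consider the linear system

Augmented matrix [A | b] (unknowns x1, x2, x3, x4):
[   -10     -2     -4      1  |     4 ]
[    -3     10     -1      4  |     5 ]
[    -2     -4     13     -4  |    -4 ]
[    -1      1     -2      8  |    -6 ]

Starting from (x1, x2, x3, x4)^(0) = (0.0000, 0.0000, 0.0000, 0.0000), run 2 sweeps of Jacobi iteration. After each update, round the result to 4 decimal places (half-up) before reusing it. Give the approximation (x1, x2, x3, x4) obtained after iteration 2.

Iteration 1:
  x1 = (4 - (-2)·0.0000 - (-4)·0.0000 - (1)·0.0000) / (-10) = -0.4000
  x2 = (5 - (-3)·0.0000 - (-1)·0.0000 - (4)·0.0000) / (10) = 0.5000
  x3 = (-4 - (-2)·0.0000 - (-4)·0.0000 - (-4)·0.0000) / (13) = -0.3077
  x4 = (-6 - (-1)·0.0000 - (1)·0.0000 - (-2)·0.0000) / (8) = -0.7500
Iteration 2:
  x1 = (4 - (-2)·0.5000 - (-4)·-0.3077 - (1)·-0.7500) / (-10) = -0.4519
  x2 = (5 - (-3)·-0.4000 - (-1)·-0.3077 - (4)·-0.7500) / (10) = 0.6492
  x3 = (-4 - (-2)·-0.4000 - (-4)·0.5000 - (-4)·-0.7500) / (13) = -0.4462
  x4 = (-6 - (-1)·-0.4000 - (1)·0.5000 - (-2)·-0.3077) / (8) = -0.9394

(-0.4519, 0.6492, -0.4462, -0.9394)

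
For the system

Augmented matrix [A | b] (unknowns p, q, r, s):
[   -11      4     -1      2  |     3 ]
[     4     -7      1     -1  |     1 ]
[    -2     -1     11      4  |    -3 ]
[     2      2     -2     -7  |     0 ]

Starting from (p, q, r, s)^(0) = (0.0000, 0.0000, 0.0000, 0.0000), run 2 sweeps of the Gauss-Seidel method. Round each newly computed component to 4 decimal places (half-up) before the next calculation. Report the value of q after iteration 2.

-0.3901

Iteration 1:
  p = (3 - (4)·0.0000 - (-1)·0.0000 - (2)·0.0000) / (-11) = -0.2727
  q = (1 - (4)·-0.2727 - (1)·0.0000 - (-1)·0.0000) / (-7) = -0.2987
  r = (-3 - (-2)·-0.2727 - (-1)·-0.2987 - (4)·0.0000) / (11) = -0.3495
  s = (0 - (2)·-0.2727 - (2)·-0.2987 - (-2)·-0.3495) / (-7) = -0.0634
Iteration 2:
  p = (3 - (4)·-0.2987 - (-1)·-0.3495 - (2)·-0.0634) / (-11) = -0.3611
  q = (1 - (4)·-0.3611 - (1)·-0.3495 - (-1)·-0.0634) / (-7) = -0.3901
  r = (-3 - (-2)·-0.3611 - (-1)·-0.3901 - (4)·-0.0634) / (11) = -0.3508
  s = (0 - (2)·-0.3611 - (2)·-0.3901 - (-2)·-0.3508) / (-7) = -0.1144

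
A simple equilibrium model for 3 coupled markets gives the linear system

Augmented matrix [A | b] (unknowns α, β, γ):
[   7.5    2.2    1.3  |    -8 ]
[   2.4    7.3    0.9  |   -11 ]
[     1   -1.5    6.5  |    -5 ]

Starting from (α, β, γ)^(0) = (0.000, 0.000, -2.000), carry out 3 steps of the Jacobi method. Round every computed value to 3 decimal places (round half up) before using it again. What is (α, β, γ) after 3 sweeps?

(-0.558, -1.204, -0.954)

Iteration 1:
  α = (-8 - (2.2)·0.000 - (1.3)·-2.000) / (7.5) = -0.720
  β = (-11 - (2.4)·0.000 - (0.9)·-2.000) / (7.3) = -1.260
  γ = (-5 - (1)·0.000 - (-1.5)·0.000) / (6.5) = -0.769
Iteration 2:
  α = (-8 - (2.2)·-1.260 - (1.3)·-0.769) / (7.5) = -0.564
  β = (-11 - (2.4)·-0.720 - (0.9)·-0.769) / (7.3) = -1.175
  γ = (-5 - (1)·-0.720 - (-1.5)·-1.260) / (6.5) = -0.949
Iteration 3:
  α = (-8 - (2.2)·-1.175 - (1.3)·-0.949) / (7.5) = -0.558
  β = (-11 - (2.4)·-0.564 - (0.9)·-0.949) / (7.3) = -1.204
  γ = (-5 - (1)·-0.564 - (-1.5)·-1.175) / (6.5) = -0.954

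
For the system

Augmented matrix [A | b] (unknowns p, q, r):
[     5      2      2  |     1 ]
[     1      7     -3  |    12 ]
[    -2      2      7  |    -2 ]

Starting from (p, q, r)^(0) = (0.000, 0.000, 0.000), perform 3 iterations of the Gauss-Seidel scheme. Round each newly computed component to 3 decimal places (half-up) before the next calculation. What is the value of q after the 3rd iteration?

1.403

Iteration 1:
  p = (1 - (2)·0.000 - (2)·0.000) / (5) = 0.200
  q = (12 - (1)·0.200 - (-3)·0.000) / (7) = 1.686
  r = (-2 - (-2)·0.200 - (2)·1.686) / (7) = -0.710
Iteration 2:
  p = (1 - (2)·1.686 - (2)·-0.710) / (5) = -0.190
  q = (12 - (1)·-0.190 - (-3)·-0.710) / (7) = 1.437
  r = (-2 - (-2)·-0.190 - (2)·1.437) / (7) = -0.751
Iteration 3:
  p = (1 - (2)·1.437 - (2)·-0.751) / (5) = -0.074
  q = (12 - (1)·-0.074 - (-3)·-0.751) / (7) = 1.403
  r = (-2 - (-2)·-0.074 - (2)·1.403) / (7) = -0.708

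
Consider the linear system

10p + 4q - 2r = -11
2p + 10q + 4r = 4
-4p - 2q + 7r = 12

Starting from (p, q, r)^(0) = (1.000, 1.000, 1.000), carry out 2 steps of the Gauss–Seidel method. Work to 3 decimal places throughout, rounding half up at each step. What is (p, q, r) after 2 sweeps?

Iteration 1:
  p = (-11 - (4)·1.000 - (-2)·1.000) / (10) = -1.300
  q = (4 - (2)·-1.300 - (4)·1.000) / (10) = 0.260
  r = (12 - (-4)·-1.300 - (-2)·0.260) / (7) = 1.046
Iteration 2:
  p = (-11 - (4)·0.260 - (-2)·1.046) / (10) = -0.995
  q = (4 - (2)·-0.995 - (4)·1.046) / (10) = 0.181
  r = (12 - (-4)·-0.995 - (-2)·0.181) / (7) = 1.197

(-0.995, 0.181, 1.197)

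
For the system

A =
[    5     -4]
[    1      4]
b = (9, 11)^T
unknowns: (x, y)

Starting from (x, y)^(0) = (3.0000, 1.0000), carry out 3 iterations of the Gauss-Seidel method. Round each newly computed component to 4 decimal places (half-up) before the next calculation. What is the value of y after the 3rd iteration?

1.9240

Iteration 1:
  x = (9 - (-4)·1.0000) / (5) = 2.6000
  y = (11 - (1)·2.6000) / (4) = 2.1000
Iteration 2:
  x = (9 - (-4)·2.1000) / (5) = 3.4800
  y = (11 - (1)·3.4800) / (4) = 1.8800
Iteration 3:
  x = (9 - (-4)·1.8800) / (5) = 3.3040
  y = (11 - (1)·3.3040) / (4) = 1.9240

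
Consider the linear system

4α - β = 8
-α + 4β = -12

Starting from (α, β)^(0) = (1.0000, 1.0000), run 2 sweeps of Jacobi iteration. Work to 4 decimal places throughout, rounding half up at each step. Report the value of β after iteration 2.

Iteration 1:
  α = (8 - (-1)·1.0000) / (4) = 2.2500
  β = (-12 - (-1)·1.0000) / (4) = -2.7500
Iteration 2:
  α = (8 - (-1)·-2.7500) / (4) = 1.3125
  β = (-12 - (-1)·2.2500) / (4) = -2.4375

-2.4375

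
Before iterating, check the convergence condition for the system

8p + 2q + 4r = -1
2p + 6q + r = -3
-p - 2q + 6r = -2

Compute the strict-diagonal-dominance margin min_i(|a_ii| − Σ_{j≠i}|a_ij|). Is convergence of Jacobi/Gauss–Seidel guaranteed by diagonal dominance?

row 1: |8| − (2+4) = 2
row 2: |6| − (2+1) = 3
row 3: |6| − (1+2) = 3
minimum over rows = 2 → strictly diagonally dominant (convergence guaranteed)

2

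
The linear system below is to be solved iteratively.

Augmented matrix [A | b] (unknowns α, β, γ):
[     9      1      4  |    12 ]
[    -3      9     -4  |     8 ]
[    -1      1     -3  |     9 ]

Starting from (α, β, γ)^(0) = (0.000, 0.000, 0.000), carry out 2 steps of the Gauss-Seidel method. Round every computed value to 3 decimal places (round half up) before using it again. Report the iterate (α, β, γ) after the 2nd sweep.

(2.519, 0.395, -3.708)

Iteration 1:
  α = (12 - (1)·0.000 - (4)·0.000) / (9) = 1.333
  β = (8 - (-3)·1.333 - (-4)·0.000) / (9) = 1.333
  γ = (9 - (-1)·1.333 - (1)·1.333) / (-3) = -3.000
Iteration 2:
  α = (12 - (1)·1.333 - (4)·-3.000) / (9) = 2.519
  β = (8 - (-3)·2.519 - (-4)·-3.000) / (9) = 0.395
  γ = (9 - (-1)·2.519 - (1)·0.395) / (-3) = -3.708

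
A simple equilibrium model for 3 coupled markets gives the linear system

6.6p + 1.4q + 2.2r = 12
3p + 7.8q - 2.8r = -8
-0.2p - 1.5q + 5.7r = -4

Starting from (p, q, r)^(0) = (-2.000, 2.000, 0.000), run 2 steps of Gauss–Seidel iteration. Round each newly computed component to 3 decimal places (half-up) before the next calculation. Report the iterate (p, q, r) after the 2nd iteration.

Iteration 1:
  p = (12 - (1.4)·2.000 - (2.2)·0.000) / (6.6) = 1.394
  q = (-8 - (3)·1.394 - (-2.8)·0.000) / (7.8) = -1.562
  r = (-4 - (-0.2)·1.394 - (-1.5)·-1.562) / (5.7) = -1.064
Iteration 2:
  p = (12 - (1.4)·-1.562 - (2.2)·-1.064) / (6.6) = 2.504
  q = (-8 - (3)·2.504 - (-2.8)·-1.064) / (7.8) = -2.371
  r = (-4 - (-0.2)·2.504 - (-1.5)·-2.371) / (5.7) = -1.238

(2.504, -2.371, -1.238)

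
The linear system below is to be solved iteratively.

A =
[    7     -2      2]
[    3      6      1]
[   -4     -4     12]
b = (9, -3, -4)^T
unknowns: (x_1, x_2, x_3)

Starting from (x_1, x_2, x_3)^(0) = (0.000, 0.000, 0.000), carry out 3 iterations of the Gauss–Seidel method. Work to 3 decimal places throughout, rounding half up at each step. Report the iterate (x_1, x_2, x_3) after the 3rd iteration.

Iteration 1:
  x_1 = (9 - (-2)·0.000 - (2)·0.000) / (7) = 1.286
  x_2 = (-3 - (3)·1.286 - (1)·0.000) / (6) = -1.143
  x_3 = (-4 - (-4)·1.286 - (-4)·-1.143) / (12) = -0.286
Iteration 2:
  x_1 = (9 - (-2)·-1.143 - (2)·-0.286) / (7) = 1.041
  x_2 = (-3 - (3)·1.041 - (1)·-0.286) / (6) = -0.973
  x_3 = (-4 - (-4)·1.041 - (-4)·-0.973) / (12) = -0.311
Iteration 3:
  x_1 = (9 - (-2)·-0.973 - (2)·-0.311) / (7) = 1.097
  x_2 = (-3 - (3)·1.097 - (1)·-0.311) / (6) = -0.997
  x_3 = (-4 - (-4)·1.097 - (-4)·-0.997) / (12) = -0.300

(1.097, -0.997, -0.300)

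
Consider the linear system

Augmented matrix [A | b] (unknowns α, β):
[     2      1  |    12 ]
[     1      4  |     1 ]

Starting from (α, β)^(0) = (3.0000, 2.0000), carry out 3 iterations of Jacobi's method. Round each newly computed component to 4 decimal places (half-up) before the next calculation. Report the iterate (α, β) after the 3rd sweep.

Iteration 1:
  α = (12 - (1)·2.0000) / (2) = 5.0000
  β = (1 - (1)·3.0000) / (4) = -0.5000
Iteration 2:
  α = (12 - (1)·-0.5000) / (2) = 6.2500
  β = (1 - (1)·5.0000) / (4) = -1.0000
Iteration 3:
  α = (12 - (1)·-1.0000) / (2) = 6.5000
  β = (1 - (1)·6.2500) / (4) = -1.3125

(6.5000, -1.3125)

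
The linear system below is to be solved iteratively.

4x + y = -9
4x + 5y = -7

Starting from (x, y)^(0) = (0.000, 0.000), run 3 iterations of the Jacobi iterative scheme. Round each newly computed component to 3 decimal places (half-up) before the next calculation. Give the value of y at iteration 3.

Iteration 1:
  x = (-9 - (1)·0.000) / (4) = -2.250
  y = (-7 - (4)·0.000) / (5) = -1.400
Iteration 2:
  x = (-9 - (1)·-1.400) / (4) = -1.900
  y = (-7 - (4)·-2.250) / (5) = 0.400
Iteration 3:
  x = (-9 - (1)·0.400) / (4) = -2.350
  y = (-7 - (4)·-1.900) / (5) = 0.120

0.120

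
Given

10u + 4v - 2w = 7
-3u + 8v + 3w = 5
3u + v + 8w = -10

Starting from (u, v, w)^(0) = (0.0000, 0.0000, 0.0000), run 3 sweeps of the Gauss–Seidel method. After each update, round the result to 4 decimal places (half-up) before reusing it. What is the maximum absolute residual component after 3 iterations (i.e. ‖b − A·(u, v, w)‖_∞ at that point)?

Iteration 1:
  u = (7 - (4)·0.0000 - (-2)·0.0000) / (10) = 0.7000
  v = (5 - (-3)·0.7000 - (3)·0.0000) / (8) = 0.8875
  w = (-10 - (3)·0.7000 - (1)·0.8875) / (8) = -1.6234
Iteration 2:
  u = (7 - (4)·0.8875 - (-2)·-1.6234) / (10) = 0.0203
  v = (5 - (-3)·0.0203 - (3)·-1.6234) / (8) = 1.2414
  w = (-10 - (3)·0.0203 - (1)·1.2414) / (8) = -1.4128
Iteration 3:
  u = (7 - (4)·1.2414 - (-2)·-1.4128) / (10) = -0.0791
  v = (5 - (-3)·-0.0791 - (3)·-1.4128) / (8) = 1.1251
  w = (-10 - (3)·-0.0791 - (1)·1.1251) / (8) = -1.3610
Residual b − A·x = (0.5686, -0.1551, 0.0002); ∞-norm = 0.5686

0.5686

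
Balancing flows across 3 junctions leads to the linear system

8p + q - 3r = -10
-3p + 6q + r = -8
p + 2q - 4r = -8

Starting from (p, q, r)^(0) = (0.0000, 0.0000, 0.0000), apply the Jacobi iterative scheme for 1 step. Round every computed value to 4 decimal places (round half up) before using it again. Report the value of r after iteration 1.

Iteration 1:
  p = (-10 - (1)·0.0000 - (-3)·0.0000) / (8) = -1.2500
  q = (-8 - (-3)·0.0000 - (1)·0.0000) / (6) = -1.3333
  r = (-8 - (1)·0.0000 - (2)·0.0000) / (-4) = 2.0000

2.0000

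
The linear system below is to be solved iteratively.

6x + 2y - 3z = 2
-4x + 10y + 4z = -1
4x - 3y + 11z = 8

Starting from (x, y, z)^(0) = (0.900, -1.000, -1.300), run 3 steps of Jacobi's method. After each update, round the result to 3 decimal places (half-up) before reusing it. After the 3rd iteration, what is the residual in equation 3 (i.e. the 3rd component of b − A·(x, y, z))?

Iteration 1:
  x = (2 - (2)·-1.000 - (-3)·-1.300) / (6) = 0.017
  y = (-1 - (-4)·0.900 - (4)·-1.300) / (10) = 0.780
  z = (8 - (4)·0.900 - (-3)·-1.000) / (11) = 0.127
Iteration 2:
  x = (2 - (2)·0.780 - (-3)·0.127) / (6) = 0.137
  y = (-1 - (-4)·0.017 - (4)·0.127) / (10) = -0.144
  z = (8 - (4)·0.017 - (-3)·0.780) / (11) = 0.934
Iteration 3:
  x = (2 - (2)·-0.144 - (-3)·0.934) / (6) = 0.848
  y = (-1 - (-4)·0.137 - (4)·0.934) / (10) = -0.419
  z = (8 - (4)·0.137 - (-3)·-0.144) / (11) = 0.638
Residual b − A·x = (-0.336, 4.030, -3.667)

-3.667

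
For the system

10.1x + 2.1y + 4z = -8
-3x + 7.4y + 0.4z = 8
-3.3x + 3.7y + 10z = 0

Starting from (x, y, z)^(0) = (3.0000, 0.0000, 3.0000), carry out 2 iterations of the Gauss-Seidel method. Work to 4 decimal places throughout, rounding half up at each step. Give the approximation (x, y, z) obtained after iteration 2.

(-0.5404, 0.8996, -0.5112)

Iteration 1:
  x = (-8 - (2.1)·0.0000 - (4)·3.0000) / (10.1) = -1.9802
  y = (8 - (-3)·-1.9802 - (0.4)·3.0000) / (7.4) = 0.1161
  z = (0 - (-3.3)·-1.9802 - (3.7)·0.1161) / (10) = -0.6964
Iteration 2:
  x = (-8 - (2.1)·0.1161 - (4)·-0.6964) / (10.1) = -0.5404
  y = (8 - (-3)·-0.5404 - (0.4)·-0.6964) / (7.4) = 0.8996
  z = (0 - (-3.3)·-0.5404 - (3.7)·0.8996) / (10) = -0.5112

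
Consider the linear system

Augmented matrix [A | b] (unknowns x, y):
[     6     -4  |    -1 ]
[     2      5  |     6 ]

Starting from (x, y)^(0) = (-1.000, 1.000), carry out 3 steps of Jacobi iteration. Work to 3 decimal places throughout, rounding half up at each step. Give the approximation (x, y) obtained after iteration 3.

Iteration 1:
  x = (-1 - (-4)·1.000) / (6) = 0.500
  y = (6 - (2)·-1.000) / (5) = 1.600
Iteration 2:
  x = (-1 - (-4)·1.600) / (6) = 0.900
  y = (6 - (2)·0.500) / (5) = 1.000
Iteration 3:
  x = (-1 - (-4)·1.000) / (6) = 0.500
  y = (6 - (2)·0.900) / (5) = 0.840

(0.500, 0.840)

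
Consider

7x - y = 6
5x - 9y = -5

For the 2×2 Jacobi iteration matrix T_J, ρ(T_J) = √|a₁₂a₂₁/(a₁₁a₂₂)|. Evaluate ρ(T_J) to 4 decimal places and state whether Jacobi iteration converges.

a₁₂a₂₁/(a₁₁a₂₂) = (-1)·(5) / ((7)·(-9)) = 0.079365
ρ = √|0.079365| = √0.079365 = 0.2817
ρ < 1, so Jacobi converges

0.2817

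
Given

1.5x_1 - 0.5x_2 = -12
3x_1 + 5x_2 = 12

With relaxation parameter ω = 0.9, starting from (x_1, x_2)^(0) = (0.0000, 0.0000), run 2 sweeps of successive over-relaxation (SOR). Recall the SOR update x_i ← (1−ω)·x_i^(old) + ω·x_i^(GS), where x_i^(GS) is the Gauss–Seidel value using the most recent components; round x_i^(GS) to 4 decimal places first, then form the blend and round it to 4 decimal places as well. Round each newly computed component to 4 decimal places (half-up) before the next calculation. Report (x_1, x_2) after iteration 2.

(-6.1056, 6.0619)

Iteration 1:
  x_1: GS value = (-12 - (-0.5)·0.0000) / (1.5) = -8.0000;  x_1 ← (1−ω)·0.0000 + ω·-8.0000 = -7.2000
  x_2: GS value = (12 - (3)·-7.2000) / (5) = 6.7200;  x_2 ← (1−ω)·0.0000 + ω·6.7200 = 6.0480
Iteration 2:
  x_1: GS value = (-12 - (-0.5)·6.0480) / (1.5) = -5.9840;  x_1 ← (1−ω)·-7.2000 + ω·-5.9840 = -6.1056
  x_2: GS value = (12 - (3)·-6.1056) / (5) = 6.0634;  x_2 ← (1−ω)·6.0480 + ω·6.0634 = 6.0619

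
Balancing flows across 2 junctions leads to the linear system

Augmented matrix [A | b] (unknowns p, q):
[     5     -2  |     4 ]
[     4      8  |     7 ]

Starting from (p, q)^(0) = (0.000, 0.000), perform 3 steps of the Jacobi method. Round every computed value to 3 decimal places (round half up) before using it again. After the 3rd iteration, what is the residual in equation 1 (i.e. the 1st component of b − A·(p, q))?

-0.350

Iteration 1:
  p = (4 - (-2)·0.000) / (5) = 0.800
  q = (7 - (4)·0.000) / (8) = 0.875
Iteration 2:
  p = (4 - (-2)·0.875) / (5) = 1.150
  q = (7 - (4)·0.800) / (8) = 0.475
Iteration 3:
  p = (4 - (-2)·0.475) / (5) = 0.990
  q = (7 - (4)·1.150) / (8) = 0.300
Residual b − A·x = (-0.350, 0.640)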